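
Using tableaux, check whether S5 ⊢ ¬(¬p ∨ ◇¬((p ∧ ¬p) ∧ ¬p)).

Tableau for the negation ¬p ∨ ◇¬((p ∧ ¬p) ∧ ¬p):
1. ¬p ∨ ◇¬((p ∧ ¬p) ∧ ¬p), w0
2. ◇¬((p ∧ ¬p) ∧ ¬p), w0   [∨-rule on 1 (branches; this branch)]
3. ¬((p ∧ ¬p) ∧ ¬p), w1   [◇-rule on 2: fresh world w1, w0Rw1]
4. p, w1   [¬∧-rule on 3 (branches; this branch)]
Accessibility: w0Rw0, w0Rw1, w1Rw0, w1Rw1
The negation has an open branch (countermodel exists).

Not valid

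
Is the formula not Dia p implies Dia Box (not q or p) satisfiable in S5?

Satisfiable

1. not Dia p implies Dia Box (not q or p), 0
2. Dia Box (not q or p), 0   [implies-rule on 1 (branches; this branch)]
3. Box (not q or p), 1   [Dia-rule on 2: fresh world 1, 0R1]
4. not q or p, 0   [Box-rule on 3 via 1R0]
5. not q or p, 1   [Box-rule on 3 via 1R1]
6. p, 0   [or-rule on 4 (branches; this branch)]
7. p, 1   [or-rule on 5 (branches; this branch)]
Accessibility: 0R0, 0R1, 1R0, 1R1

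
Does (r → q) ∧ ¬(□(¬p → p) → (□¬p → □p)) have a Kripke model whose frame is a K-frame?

1. (r → q) ∧ ¬(□(¬p → p) → (□¬p → □p)), u
2. r → q, u
3. ¬(□(¬p → p) → (□¬p → □p)), u
4. □(¬p → p), u
5. ¬(□¬p → □p), u
6. □¬p, u
7. ¬□p, u
8. q, u
9. ¬p, v
10. ¬p → p, v
11. p, v
Accessibility: uRv
Branch closes: p and ¬p both at v.
All branches of the tableau close; one closing branch shown above.

Unsatisfiable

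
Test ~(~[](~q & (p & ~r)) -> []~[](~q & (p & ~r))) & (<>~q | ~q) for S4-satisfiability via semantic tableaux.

1. ~(~[](~q & (p & ~r)) -> []~[](~q & (p & ~r))) & (<>~q | ~q), 0
2. ~(~[](~q & (p & ~r)) -> []~[](~q & (p & ~r))), 0
3. <>~q | ~q, 0
4. ~[](~q & (p & ~r)), 0
5. ~[]~[](~q & (p & ~r)), 0
6. ~q, 0
7. ~(~q & (p & ~r)), 1
8. ~(p & ~r), 1
9. r, 1
10. [](~q & (p & ~r)), 2
11. ~q & (p & ~r), 2
12. ~q, 2
13. p & ~r, 2
14. p, 2
15. ~r, 2
Accessibility: 0R0, 0R1, 0R2, 1R1, 2R2

Satisfiable (open branch found)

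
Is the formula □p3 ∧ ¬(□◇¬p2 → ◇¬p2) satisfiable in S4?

1. □p3 ∧ ¬(□◇¬p2 → ◇¬p2), 0
2. □p3, 0   [∧-rule on 1]
3. ¬(□◇¬p2 → ◇¬p2), 0   [∧-rule on 1]
4. □◇¬p2, 0   [¬→-rule on 3]
5. ¬◇¬p2, 0   [¬→-rule on 3]
6. p3, 0   [□-rule on 2 via 0R0]
7. ◇¬p2, 0   [□-rule on 4 via 0R0]
8. p2, 0   [¬◇-rule on 5 via 0R0]
9. ¬p2, 1   [◇-rule on 7: fresh world 1, 0R1]
10. p3, 1   [□-rule on 2 via 0R1]
11. ◇¬p2, 1   [□-rule on 4 via 0R1]
12. p2, 1   [¬◇-rule on 5 via 0R1]
Accessibility: 0R0, 0R1, 1R1
Branch closes: p2 and ¬p2 both at 1.
(One branch shown.) All branches close.

Unsatisfiable (every branch closes)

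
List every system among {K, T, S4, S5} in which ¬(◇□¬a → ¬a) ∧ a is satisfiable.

K, T, S4

S5-tableau for the formula:
1. ¬(◇□¬a → ¬a) ∧ a, 0
2. ¬(◇□¬a → ¬a), 0
3. a, 0
4. ◇□¬a, 0
5. □¬a, 1
6. ¬a, 0
Accessibility: 0R0, 0R1, 1R0, 1R1
Branch closes: a and ¬a both at 0.
Every branch closes (one shown): unsatisfiable in S5.
S4-tableau for the formula:
1. ¬(◇□¬a → ¬a) ∧ a, 0
2. ¬(◇□¬a → ¬a), 0
3. a, 0
4. ◇□¬a, 0
5. □¬a, 1
6. ¬a, 1
Accessibility: 0R0, 0R1, 1R1
Complete open branch: satisfiable in S4, hence also in K, T (this S4-model is also a K-model and a T-model).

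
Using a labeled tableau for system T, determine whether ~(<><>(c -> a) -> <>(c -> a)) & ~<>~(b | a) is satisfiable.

1. ~(<><>(c -> a) -> <>(c -> a)) & ~<>~(b | a), 0
2. ~(<><>(c -> a) -> <>(c -> a)), 0
3. ~<>~(b | a), 0
4. <><>(c -> a), 0
5. ~<>(c -> a), 0
6. b | a, 0
7. ~(c -> a), 0
8. c, 0
9. ~a, 0
10. b, 0
11. <>(c -> a), 1
12. b | a, 1
13. ~(c -> a), 1
14. c, 1
15. ~a, 1
16. b, 1
17. c -> a, 2
18. a, 2
Accessibility: 0R0, 0R1, 1R1, 1R2, 2R2

Satisfiable (open branch found)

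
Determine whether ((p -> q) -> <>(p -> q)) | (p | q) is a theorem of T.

Yes, valid

Tableau for the negation ~(((p -> q) -> <>(p -> q)) | (p | q)):
1. ~(((p -> q) -> <>(p -> q)) | (p | q)), 0
2. ~((p -> q) -> <>(p -> q)), 0   [~|-rule on 1]
3. ~(p | q), 0   [~|-rule on 1]
4. p -> q, 0   [~->-rule on 2]
5. ~<>(p -> q), 0   [~->-rule on 2]
6. ~p, 0   [~|-rule on 3]
7. ~q, 0   [~|-rule on 3]
8. ~(p -> q), 0   [~<>-rule on 5 via 0R0]
9. p, 0   [~->-rule on 8]
Accessibility: 0R0
Branch closes: p and ~p both at 0.
Every branch of the negation's tableau closes; the branch above is one of them.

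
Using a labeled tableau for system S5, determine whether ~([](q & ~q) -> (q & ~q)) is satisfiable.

1. ~([](q & ~q) -> (q & ~q)), u
2. [](q & ~q), u
3. ~(q & ~q), u
4. q & ~q, u
5. q, u
6. ~q, u
Accessibility: uRu
Branch closes: q and ~q both at u.
All branches of the tableau close; one closing branch shown above.

Unsatisfiable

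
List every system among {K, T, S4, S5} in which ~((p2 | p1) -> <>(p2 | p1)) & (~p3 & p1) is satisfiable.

K

K-tableau for the formula:
1. ~((p2 | p1) -> <>(p2 | p1)) & (~p3 & p1), w0
2. ~((p2 | p1) -> <>(p2 | p1)), w0
3. ~p3 & p1, w0
4. p2 | p1, w0
5. ~<>(p2 | p1), w0
6. ~p3, w0
7. p1, w0
Complete open branch: satisfiable in K.
T-tableau for the formula:
1. ~((p2 | p1) -> <>(p2 | p1)) & (~p3 & p1), w0
2. ~((p2 | p1) -> <>(p2 | p1)), w0
3. ~p3 & p1, w0
4. p2 | p1, w0
5. ~<>(p2 | p1), w0
6. ~p3, w0
7. p1, w0
8. ~(p2 | p1), w0
9. ~p2, w0
10. ~p1, w0
Accessibility: w0Rw0
Branch closes: p1 and ~p1 both at w0.
Every branch closes (one shown): unsatisfiable in T, hence also in S4, S5 (every S4/S5-frame is a T-frame).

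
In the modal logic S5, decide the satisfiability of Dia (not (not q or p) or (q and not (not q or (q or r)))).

1. Dia (not (not q or p) or (q and not (not q or (q or r)))), w0
2. not (not q or p) or (q and not (not q or (q or r))), w1
3. not (not q or p), w1
4. q, w1
5. not p, w1
Accessibility: w0Rw0, w0Rw1, w1Rw0, w1Rw1

Satisfiable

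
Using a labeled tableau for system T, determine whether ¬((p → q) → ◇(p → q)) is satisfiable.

Unsatisfiable

1. ¬((p → q) → ◇(p → q)), u
2. p → q, u
3. ¬◇(p → q), u
4. ¬(p → q), u
5. p, u
6. ¬q, u
7. q, u
Accessibility: uRu
Branch closes: q and ¬q both at u.
(One branch shown.) All branches close.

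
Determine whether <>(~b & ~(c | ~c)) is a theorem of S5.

Invalid (countermodel exists)

Tableau for the negation ~<>(~b & ~(c | ~c)):
1. ~<>(~b & ~(c | ~c)), 0
2. ~(~b & ~(c | ~c)), 0   [~<>-rule on 1 via 0R0]
3. c | ~c, 0   [~&-rule on 2 (branches; this branch)]
4. ~c, 0   [|-rule on 3 (branches; this branch)]
Accessibility: 0R0
The negation has an open branch (countermodel exists).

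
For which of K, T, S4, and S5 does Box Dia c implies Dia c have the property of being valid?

T-tableau for the negation not (Box Dia c implies Dia c):
1. not (Box Dia c implies Dia c), 0
2. Box Dia c, 0
3. not Dia c, 0
4. Dia c, 0
5. not c, 0
6. c, 1
7. Dia c, 1
8. not c, 1
Accessibility: 0R0, 0R1, 1R1
Branch closes: c and not c both at 1.
Every branch closes (one shown): valid in T, hence also in S4, S5 (every theorem of T is a theorem of S4 and S5).
K-tableau for the negation not (Box Dia c implies Dia c):
1. not (Box Dia c implies Dia c), 0
2. Box Dia c, 0
3. not Dia c, 0
Complete open branch: countermodel on a K-frame, so not valid in K.

T, S4, S5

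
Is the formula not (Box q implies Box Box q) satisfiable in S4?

1. not (Box q implies Box Box q), 0
2. Box q, 0
3. not Box Box q, 0
4. q, 0
5. not Box q, 1
6. q, 1
7. not q, 2
8. q, 2
Accessibility: 0R0, 0R1, 0R2, 1R1, 1R2, 2R2
Branch closes: q and not q both at 2.
All branches of the tableau close; one closing branch shown above.

Unsatisfiable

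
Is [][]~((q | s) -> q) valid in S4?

Tableau for the negation ~[][]~((q | s) -> q):
1. ~[][]~((q | s) -> q), 0
2. ~[]~((q | s) -> q), 1
3. (q | s) -> q, 2
4. q, 2
Accessibility: 0R0, 0R1, 0R2, 1R1, 1R2, 2R2
The negation has an open branch (countermodel exists).

Invalid (countermodel exists)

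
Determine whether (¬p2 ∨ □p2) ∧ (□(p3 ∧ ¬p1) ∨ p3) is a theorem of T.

Tableau for the negation ¬((¬p2 ∨ □p2) ∧ (□(p3 ∧ ¬p1) ∨ p3)):
1. ¬((¬p2 ∨ □p2) ∧ (□(p3 ∧ ¬p1) ∨ p3)), u
2. ¬(□(p3 ∧ ¬p1) ∨ p3), u
3. ¬□(p3 ∧ ¬p1), u
4. ¬p3, u
5. ¬(p3 ∧ ¬p1), v
6. p1, v
Accessibility: uRu, uRv, vRv
The negation has an open branch (countermodel exists).

Not valid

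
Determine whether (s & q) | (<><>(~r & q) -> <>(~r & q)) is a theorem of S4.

Valid in S4

Tableau for the negation ~((s & q) | (<><>(~r & q) -> <>(~r & q))):
1. ~((s & q) | (<><>(~r & q) -> <>(~r & q))), w0
2. ~(s & q), w0   [~|-rule on 1]
3. ~(<><>(~r & q) -> <>(~r & q)), w0   [~|-rule on 1]
4. <><>(~r & q), w0   [~->-rule on 3]
5. ~<>(~r & q), w0   [~->-rule on 3]
6. ~(~r & q), w0   [~<>-rule on 5 via w0Rw0]
7. ~q, w0   [~&-rule on 2 (branches; this branch)]
8. <>(~r & q), w1   [<>-rule on 4: fresh world w1, w0Rw1]
9. ~(~r & q), w1   [~<>-rule on 5 via w0Rw1]
10. ~q, w1   [~&-rule on 9 (branches; this branch)]
11. ~r & q, w2   [<>-rule on 8: fresh world w2, w1Rw2]
12. ~r, w2   [&-rule on 11]
13. q, w2   [&-rule on 11]
14. ~(~r & q), w2   [~<>-rule on 5 via w0Rw2]
15. ~q, w2   [~&-rule on 14 (branches; this branch)]
Accessibility: w0Rw0, w0Rw1, w0Rw2, w1Rw1, w1Rw2, w2Rw2
Branch closes: q and ~q both at w2.
Every branch of the negation's tableau closes; the branch above is one of them.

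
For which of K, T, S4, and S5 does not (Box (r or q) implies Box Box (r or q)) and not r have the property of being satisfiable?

S4-tableau for the formula:
1. not (Box (r or q) implies Box Box (r or q)) and not r, u
2. not (Box (r or q) implies Box Box (r or q)), u   [and-rule on 1]
3. not r, u   [and-rule on 1]
4. Box (r or q), u   [neg-implies-rule on 2]
5. not Box Box (r or q), u   [neg-implies-rule on 2]
6. r or q, u   [Box-rule on 4 via uRu]
7. q, u   [or-rule on 6 (branches; this branch)]
8. not Box (r or q), v   [neg-Box-rule on 5: fresh world v, uRv]
9. r or q, v   [Box-rule on 4 via uRv]
10. q, v   [or-rule on 9 (branches; this branch)]
11. not (r or q), w   [neg-Box-rule on 8: fresh world w, vRw]
12. not r, w   [neg-or-rule on 11]
13. not q, w   [neg-or-rule on 11]
14. r or q, w   [Box-rule on 4 via uRw]
15. q, w   [or-rule on 14 (branches; this branch)]
Accessibility: uRu, uRv, uRw, vRv, vRw, wRw
Branch closes: q and not q both at w.
Every branch closes (one shown): unsatisfiable in S4, hence also in S5 (every S5-frame is an S4-frame).
T-tableau for the formula:
1. not (Box (r or q) implies Box Box (r or q)) and not r, u
2. not (Box (r or q) implies Box Box (r or q)), u   [and-rule on 1]
3. not r, u   [and-rule on 1]
4. Box (r or q), u   [neg-implies-rule on 2]
5. not Box Box (r or q), u   [neg-implies-rule on 2]
6. r or q, u   [Box-rule on 4 via uRu]
7. q, u   [or-rule on 6 (branches; this branch)]
8. not Box (r or q), v   [neg-Box-rule on 5: fresh world v, uRv]
9. r or q, v   [Box-rule on 4 via uRv]
10. q, v   [or-rule on 9 (branches; this branch)]
11. not (r or q), w   [neg-Box-rule on 8: fresh world w, vRw]
12. not r, w   [neg-or-rule on 11]
13. not q, w   [neg-or-rule on 11]
Accessibility: uRu, uRv, vRv, vRw, wRw
Complete open branch: satisfiable in T, hence also in K (this T-model is also a K-model).

K, T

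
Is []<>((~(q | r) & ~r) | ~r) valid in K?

Not valid

Tableau for the negation ~[]<>((~(q | r) & ~r) | ~r):
1. ~[]<>((~(q | r) & ~r) | ~r), u
2. ~<>((~(q | r) & ~r) | ~r), v
Accessibility: uRv
The negation has an open branch (countermodel exists).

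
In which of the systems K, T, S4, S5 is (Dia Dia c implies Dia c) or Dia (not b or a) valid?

T-tableau for the negation not ((Dia Dia c implies Dia c) or Dia (not b or a)):
1. not ((Dia Dia c implies Dia c) or Dia (not b or a)), w0
2. not (Dia Dia c implies Dia c), w0
3. not Dia (not b or a), w0
4. Dia Dia c, w0
5. not Dia c, w0
6. not (not b or a), w0
7. b, w0
8. not a, w0
9. not c, w0
10. Dia c, w1
11. not (not b or a), w1
12. b, w1
13. not a, w1
14. not c, w1
15. c, w2
Accessibility: w0Rw0, w0Rw1, w1Rw1, w1Rw2, w2Rw2
Complete open branch: countermodel on a T-frame, so not valid in T, nor in K (the same frame is also a K-frame).
S4-tableau for the negation not ((Dia Dia c implies Dia c) or Dia (not b or a)):
1. not ((Dia Dia c implies Dia c) or Dia (not b or a)), w0
2. not (Dia Dia c implies Dia c), w0
3. not Dia (not b or a), w0
4. Dia Dia c, w0
5. not Dia c, w0
6. not (not b or a), w0
7. b, w0
8. not a, w0
9. not c, w0
10. Dia c, w1
11. not (not b or a), w1
12. b, w1
13. not a, w1
14. not c, w1
15. c, w2
16. not (not b or a), w2
17. b, w2
18. not a, w2
19. not c, w2
Accessibility: w0Rw0, w0Rw1, w0Rw2, w1Rw1, w1Rw2, w2Rw2
Branch closes: c and not c both at w2.
Every branch closes (one shown): valid in S4, hence also in S5 (every theorem of S4 is a theorem of S5).

S4, S5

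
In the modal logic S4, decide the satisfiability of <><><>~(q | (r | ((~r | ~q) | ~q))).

No, unsatisfiable

1. <><><>~(q | (r | ((~r | ~q) | ~q))), 0
2. <><>~(q | (r | ((~r | ~q) | ~q))), 1
3. <>~(q | (r | ((~r | ~q) | ~q))), 2
4. ~(q | (r | ((~r | ~q) | ~q))), 3
5. ~q, 3
6. ~(r | ((~r | ~q) | ~q)), 3
7. ~r, 3
8. ~((~r | ~q) | ~q), 3
9. ~(~r | ~q), 3
10. q, 3
Accessibility: 0R0, 0R1, 0R2, 0R3, 1R1, 1R2, 1R3, 2R2, 2R3, 3R3
Branch closes: q and ~q both at 3.
Every branch closes; the branch above is one of them.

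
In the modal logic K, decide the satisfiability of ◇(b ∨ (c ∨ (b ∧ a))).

Yes, satisfiable

1. ◇(b ∨ (c ∨ (b ∧ a))), u
2. b ∨ (c ∨ (b ∧ a)), v
3. c ∨ (b ∧ a), v
4. b ∧ a, v
5. b, v
6. a, v
Accessibility: uRv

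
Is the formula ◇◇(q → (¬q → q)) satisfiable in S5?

Satisfiable

1. ◇◇(q → (¬q → q)), u
2. ◇(q → (¬q → q)), v   [◇-rule on 1: fresh world v, uRv]
3. q → (¬q → q), w   [◇-rule on 2: fresh world w, vRw]
4. ¬q → q, w   [→-rule on 3 (branches; this branch)]
5. q, w   [→-rule on 4 (branches; this branch)]
Accessibility: uRu, uRv, uRw, vRu, vRv, vRw, wRu, wRv, wRw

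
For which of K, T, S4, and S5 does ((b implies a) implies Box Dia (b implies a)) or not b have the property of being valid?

S5-tableau for the negation not (((b implies a) implies Box Dia (b implies a)) or not b):
1. not (((b implies a) implies Box Dia (b implies a)) or not b), 0
2. not ((b implies a) implies Box Dia (b implies a)), 0
3. b, 0
4. b implies a, 0
5. not Box Dia (b implies a), 0
6. a, 0
7. not Dia (b implies a), 1
8. not (b implies a), 0
9. not a, 0
Accessibility: 0R0, 0R1, 1R0, 1R1
Branch closes: a and not a both at 0.
Every branch closes (one shown): valid in S5.
S4-tableau for the negation not (((b implies a) implies Box Dia (b implies a)) or not b):
1. not (((b implies a) implies Box Dia (b implies a)) or not b), 0
2. not ((b implies a) implies Box Dia (b implies a)), 0
3. b, 0
4. b implies a, 0
5. not Box Dia (b implies a), 0
6. a, 0
7. not Dia (b implies a), 1
8. not (b implies a), 1
9. b, 1
10. not a, 1
Accessibility: 0R0, 0R1, 1R1
Complete open branch: countermodel on an S4-frame, so not valid in S4, nor in K, T (the same frame is also a K-frame and a T-frame).

S5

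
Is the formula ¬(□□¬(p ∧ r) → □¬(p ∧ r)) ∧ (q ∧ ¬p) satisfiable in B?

Unsatisfiable

1. ¬(□□¬(p ∧ r) → □¬(p ∧ r)) ∧ (q ∧ ¬p), w0
2. ¬(□□¬(p ∧ r) → □¬(p ∧ r)), w0
3. q ∧ ¬p, w0
4. □□¬(p ∧ r), w0
5. ¬□¬(p ∧ r), w0
6. q, w0
7. ¬p, w0
8. □¬(p ∧ r), w0
9. ¬(p ∧ r), w0
10. ¬r, w0
11. p ∧ r, w1
12. p, w1
13. r, w1
14. □¬(p ∧ r), w1
15. ¬(p ∧ r), w1
16. ¬r, w1
Accessibility: w0Rw0, w0Rw1, w1Rw0, w1Rw1
Branch closes: r and ¬r both at w1.
Every branch closes; the branch above is one of them.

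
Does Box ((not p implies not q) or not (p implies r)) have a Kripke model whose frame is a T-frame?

Satisfiable

1. Box ((not p implies not q) or not (p implies r)), w0
2. (not p implies not q) or not (p implies r), w0   [Box-rule on 1 via w0Rw0]
3. not (p implies r), w0   [or-rule on 2 (branches; this branch)]
4. p, w0   [neg-implies-rule on 3]
5. not r, w0   [neg-implies-rule on 3]
Accessibility: w0Rw0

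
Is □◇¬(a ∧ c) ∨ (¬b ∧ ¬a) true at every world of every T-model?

No, not valid

Tableau for the negation ¬(□◇¬(a ∧ c) ∨ (¬b ∧ ¬a)):
1. ¬(□◇¬(a ∧ c) ∨ (¬b ∧ ¬a)), w0
2. ¬□◇¬(a ∧ c), w0   [¬∨-rule on 1]
3. ¬(¬b ∧ ¬a), w0   [¬∨-rule on 1]
4. a, w0   [¬∧-rule on 3 (branches; this branch)]
5. ¬◇¬(a ∧ c), w1   [¬□-rule on 2: fresh world w1, w0Rw1]
6. a ∧ c, w1   [¬◇-rule on 5 via w1Rw1]
7. a, w1   [∧-rule on 6]
8. c, w1   [∧-rule on 6]
Accessibility: w0Rw0, w0Rw1, w1Rw1
The negation has an open branch (countermodel exists).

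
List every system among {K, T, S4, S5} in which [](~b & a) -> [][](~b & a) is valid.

S4, S5

S4-tableau for the negation ~([](~b & a) -> [][](~b & a)):
1. ~([](~b & a) -> [][](~b & a)), w0
2. [](~b & a), w0
3. ~[][](~b & a), w0
4. ~b & a, w0
5. ~b, w0
6. a, w0
7. ~[](~b & a), w1
8. ~b & a, w1
9. ~b, w1
10. a, w1
11. ~(~b & a), w2
12. ~b & a, w2
13. ~b, w2
14. a, w2
15. ~a, w2
Accessibility: w0Rw0, w0Rw1, w0Rw2, w1Rw1, w1Rw2, w2Rw2
Branch closes: a and ~a both at w2.
Every branch closes (one shown): valid in S4, hence also in S5 (every theorem of S4 is a theorem of S5).
T-tableau for the negation ~([](~b & a) -> [][](~b & a)):
1. ~([](~b & a) -> [][](~b & a)), w0
2. [](~b & a), w0
3. ~[][](~b & a), w0
4. ~b & a, w0
5. ~b, w0
6. a, w0
7. ~[](~b & a), w1
8. ~b & a, w1
9. ~b, w1
10. a, w1
11. ~(~b & a), w2
12. ~a, w2
Accessibility: w0Rw0, w0Rw1, w1Rw1, w1Rw2, w2Rw2
Complete open branch: countermodel on a T-frame, so not valid in T, nor in K (the same frame is also a K-frame).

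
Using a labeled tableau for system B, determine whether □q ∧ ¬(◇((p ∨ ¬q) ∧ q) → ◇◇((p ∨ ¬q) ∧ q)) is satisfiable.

No, unsatisfiable

1. □q ∧ ¬(◇((p ∨ ¬q) ∧ q) → ◇◇((p ∨ ¬q) ∧ q)), 0
2. □q, 0
3. ¬(◇((p ∨ ¬q) ∧ q) → ◇◇((p ∨ ¬q) ∧ q)), 0
4. ◇((p ∨ ¬q) ∧ q), 0
5. ¬◇◇((p ∨ ¬q) ∧ q), 0
6. q, 0
7. ¬◇((p ∨ ¬q) ∧ q), 0
8. ¬((p ∨ ¬q) ∧ q), 0
9. ¬(p ∨ ¬q), 0
10. ¬p, 0
11. (p ∨ ¬q) ∧ q, 1
12. p ∨ ¬q, 1
13. q, 1
14. ¬◇((p ∨ ¬q) ∧ q), 1
15. ¬((p ∨ ¬q) ∧ q), 1
16. p, 1
17. ¬(p ∨ ¬q), 1
18. ¬p, 1
Accessibility: 0R0, 0R1, 1R0, 1R1
Branch closes: p and ¬p both at 1.
(One branch shown.) All branches close.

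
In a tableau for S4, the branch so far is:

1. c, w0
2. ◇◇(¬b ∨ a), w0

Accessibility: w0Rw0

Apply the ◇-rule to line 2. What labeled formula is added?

a fresh world w1 with w0Rw1, and ◇(¬b ∨ a) at w1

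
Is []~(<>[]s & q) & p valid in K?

Invalid (countermodel exists)

Tableau for the negation ~([]~(<>[]s & q) & p):
1. ~([]~(<>[]s & q) & p), 0
2. ~p, 0   [~&-rule on 1 (branches; this branch)]
The negation has an open branch (countermodel exists).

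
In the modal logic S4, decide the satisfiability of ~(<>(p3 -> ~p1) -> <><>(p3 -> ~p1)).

1. ~(<>(p3 -> ~p1) -> <><>(p3 -> ~p1)), w0
2. <>(p3 -> ~p1), w0
3. ~<><>(p3 -> ~p1), w0
4. ~<>(p3 -> ~p1), w0
5. ~(p3 -> ~p1), w0
6. p3, w0
7. p1, w0
8. p3 -> ~p1, w1
9. ~<>(p3 -> ~p1), w1
10. ~(p3 -> ~p1), w1
11. p3, w1
12. p1, w1
13. ~p1, w1
Accessibility: w0Rw0, w0Rw1, w1Rw1
Branch closes: p1 and ~p1 both at w1.
(One branch shown.) All branches close.

Unsatisfiable (every branch closes)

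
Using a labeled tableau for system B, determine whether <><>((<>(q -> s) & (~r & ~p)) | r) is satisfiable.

1. <><>((<>(q -> s) & (~r & ~p)) | r), u
2. <>((<>(q -> s) & (~r & ~p)) | r), v
3. (<>(q -> s) & (~r & ~p)) | r, w
4. r, w
Accessibility: uRu, uRv, vRu, vRv, vRw, wRv, wRw

Yes, satisfiable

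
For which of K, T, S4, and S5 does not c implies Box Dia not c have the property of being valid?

S5

S5-tableau for the negation not (not c implies Box Dia not c):
1. not (not c implies Box Dia not c), w0
2. not c, w0
3. not Box Dia not c, w0
4. not Dia not c, w1
5. c, w0
Accessibility: w0Rw0, w0Rw1, w1Rw0, w1Rw1
Branch closes: c and not c both at w0.
Every branch closes (one shown): valid in S5.
S4-tableau for the negation not (not c implies Box Dia not c):
1. not (not c implies Box Dia not c), w0
2. not c, w0
3. not Box Dia not c, w0
4. not Dia not c, w1
5. c, w1
Accessibility: w0Rw0, w0Rw1, w1Rw1
Complete open branch: countermodel on an S4-frame, so not valid in S4, nor in K, T (the same frame is also a K-frame and a T-frame).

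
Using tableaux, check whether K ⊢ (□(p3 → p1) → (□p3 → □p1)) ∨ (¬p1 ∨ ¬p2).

Tableau for the negation ¬((□(p3 → p1) → (□p3 → □p1)) ∨ (¬p1 ∨ ¬p2)):
1. ¬((□(p3 → p1) → (□p3 → □p1)) ∨ (¬p1 ∨ ¬p2)), u
2. ¬(□(p3 → p1) → (□p3 → □p1)), u
3. ¬(¬p1 ∨ ¬p2), u
4. □(p3 → p1), u
5. ¬(□p3 → □p1), u
6. p1, u
7. p2, u
8. □p3, u
9. ¬□p1, u
10. ¬p1, v
11. p3 → p1, v
12. p3, v
13. p1, v
Accessibility: uRv
Branch closes: p1 and ¬p1 both at v.
Every branch of the negation's tableau closes; the branch above is one of them.

Valid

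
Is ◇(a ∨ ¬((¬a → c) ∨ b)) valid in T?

Not valid

Tableau for the negation ¬◇(a ∨ ¬((¬a → c) ∨ b)):
1. ¬◇(a ∨ ¬((¬a → c) ∨ b)), u
2. ¬(a ∨ ¬((¬a → c) ∨ b)), u   [¬◇-rule on 1 via uRu]
3. ¬a, u   [¬∨-rule on 2]
4. (¬a → c) ∨ b, u   [¬∨-rule on 2]
5. b, u   [∨-rule on 4 (branches; this branch)]
Accessibility: uRu
The negation has an open branch (countermodel exists).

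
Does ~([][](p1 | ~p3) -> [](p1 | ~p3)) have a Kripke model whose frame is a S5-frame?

Unsatisfiable

1. ~([][](p1 | ~p3) -> [](p1 | ~p3)), u
2. [][](p1 | ~p3), u
3. ~[](p1 | ~p3), u
4. [](p1 | ~p3), u
5. p1 | ~p3, u
6. ~p3, u
7. ~(p1 | ~p3), v
8. ~p1, v
9. p3, v
10. [](p1 | ~p3), v
11. p1 | ~p3, v
12. ~p3, v
Accessibility: uRu, uRv, vRu, vRv
Branch closes: p3 and ~p3 both at v.
Every branch closes; the branch above is one of them.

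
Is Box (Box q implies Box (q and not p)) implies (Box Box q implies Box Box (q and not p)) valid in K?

Valid

Tableau for the negation not (Box (Box q implies Box (q and not p)) implies (Box Box q implies Box Box (q and not p))):
1. not (Box (Box q implies Box (q and not p)) implies (Box Box q implies Box Box (q and not p))), u
2. Box (Box q implies Box (q and not p)), u
3. not (Box Box q implies Box Box (q and not p)), u
4. Box Box q, u
5. not Box Box (q and not p), u
6. not Box (q and not p), v
7. Box q implies Box (q and not p), v
8. Box q, v
9. not Box q, v
10. not (q and not p), w
11. q, w
12. p, w
13. not q, x
14. q, x
Accessibility: uRv, vRw, vRx
Branch closes: q and not q both at x.
Every branch of the negation's tableau closes; the branch above is one of them.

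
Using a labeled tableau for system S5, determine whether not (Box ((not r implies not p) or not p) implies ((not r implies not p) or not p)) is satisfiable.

No, unsatisfiable

1. not (Box ((not r implies not p) or not p) implies ((not r implies not p) or not p)), w0
2. Box ((not r implies not p) or not p), w0   [neg-implies-rule on 1]
3. not ((not r implies not p) or not p), w0   [neg-implies-rule on 1]
4. not (not r implies not p), w0   [neg-or-rule on 3]
5. p, w0   [neg-or-rule on 3]
6. not r, w0   [neg-implies-rule on 4]
7. (not r implies not p) or not p, w0   [Box-rule on 2 via w0Rw0]
8. not r implies not p, w0   [or-rule on 7 (branches; this branch)]
9. not p, w0   [implies-rule on 8 (branches; this branch)]
Accessibility: w0Rw0
Branch closes: p and not p both at w0.
(One branch shown.) All branches close.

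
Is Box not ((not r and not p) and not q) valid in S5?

Invalid (countermodel exists)

Tableau for the negation not Box not ((not r and not p) and not q):
1. not Box not ((not r and not p) and not q), u
2. (not r and not p) and not q, v
3. not r and not p, v
4. not q, v
5. not r, v
6. not p, v
Accessibility: uRu, uRv, vRu, vRv
The negation has an open branch (countermodel exists).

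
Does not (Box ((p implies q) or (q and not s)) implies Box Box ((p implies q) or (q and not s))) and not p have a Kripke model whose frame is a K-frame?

1. not (Box ((p implies q) or (q and not s)) implies Box Box ((p implies q) or (q and not s))) and not p, 0
2. not (Box ((p implies q) or (q and not s)) implies Box Box ((p implies q) or (q and not s))), 0
3. not p, 0
4. Box ((p implies q) or (q and not s)), 0
5. not Box Box ((p implies q) or (q and not s)), 0
6. not Box ((p implies q) or (q and not s)), 1
7. (p implies q) or (q and not s), 1
8. q and not s, 1
9. q, 1
10. not s, 1
11. not ((p implies q) or (q and not s)), 2
12. not (p implies q), 2
13. not (q and not s), 2
14. p, 2
15. not q, 2
16. s, 2
Accessibility: 0R1, 1R2

Satisfiable (open branch found)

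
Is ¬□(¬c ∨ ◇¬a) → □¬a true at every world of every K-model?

Tableau for the negation ¬(¬□(¬c ∨ ◇¬a) → □¬a):
1. ¬(¬□(¬c ∨ ◇¬a) → □¬a), u
2. ¬□(¬c ∨ ◇¬a), u
3. ¬□¬a, u
4. ¬(¬c ∨ ◇¬a), v
5. c, v
6. ¬◇¬a, v
7. a, w
Accessibility: uRv, uRw
The negation has an open branch (countermodel exists).

Invalid (countermodel exists)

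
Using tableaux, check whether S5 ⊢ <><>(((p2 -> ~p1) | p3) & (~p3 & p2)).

No, not valid

Tableau for the negation ~<><>(((p2 -> ~p1) | p3) & (~p3 & p2)):
1. ~<><>(((p2 -> ~p1) | p3) & (~p3 & p2)), w0
2. ~<>(((p2 -> ~p1) | p3) & (~p3 & p2)), w0   [~<>-rule on 1 via w0Rw0]
3. ~(((p2 -> ~p1) | p3) & (~p3 & p2)), w0   [~<>-rule on 2 via w0Rw0]
4. ~(~p3 & p2), w0   [~&-rule on 3 (branches; this branch)]
5. ~p2, w0   [~&-rule on 4 (branches; this branch)]
Accessibility: w0Rw0
The negation has an open branch (countermodel exists).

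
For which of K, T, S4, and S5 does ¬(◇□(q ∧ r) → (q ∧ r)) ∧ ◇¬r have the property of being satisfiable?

S5-tableau for the formula:
1. ¬(◇□(q ∧ r) → (q ∧ r)) ∧ ◇¬r, u
2. ¬(◇□(q ∧ r) → (q ∧ r)), u
3. ◇¬r, u
4. ◇□(q ∧ r), u
5. ¬(q ∧ r), u
6. ¬r, u
7. ¬r, v
8. □(q ∧ r), w
9. q ∧ r, u
10. q, u
11. r, u
Accessibility: uRu, uRv, uRw, vRu, vRv, vRw, wRu, wRv, wRw
Branch closes: r and ¬r both at u.
Every branch closes (one shown): unsatisfiable in S5.
S4-tableau for the formula:
1. ¬(◇□(q ∧ r) → (q ∧ r)) ∧ ◇¬r, u
2. ¬(◇□(q ∧ r) → (q ∧ r)), u
3. ◇¬r, u
4. ◇□(q ∧ r), u
5. ¬(q ∧ r), u
6. ¬r, u
7. ¬r, v
8. □(q ∧ r), w
9. q ∧ r, w
10. q, w
11. r, w
Accessibility: uRu, uRv, uRw, vRv, wRw
Complete open branch: satisfiable in S4, hence also in K, T (this S4-model is also a K-model and a T-model).

K, T, S4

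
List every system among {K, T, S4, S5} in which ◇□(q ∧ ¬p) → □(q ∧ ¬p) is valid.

S5

S4-tableau for the negation ¬(◇□(q ∧ ¬p) → □(q ∧ ¬p)):
1. ¬(◇□(q ∧ ¬p) → □(q ∧ ¬p)), u
2. ◇□(q ∧ ¬p), u   [¬→-rule on 1]
3. ¬□(q ∧ ¬p), u   [¬→-rule on 1]
4. □(q ∧ ¬p), v   [◇-rule on 2: fresh world v, uRv]
5. q ∧ ¬p, v   [□-rule on 4 via vRv]
6. q, v   [∧-rule on 5]
7. ¬p, v   [∧-rule on 5]
8. ¬(q ∧ ¬p), w   [¬□-rule on 3: fresh world w, uRw]
9. p, w   [¬∧-rule on 8 (branches; this branch)]
Accessibility: uRu, uRv, uRw, vRv, wRw
Complete open branch: countermodel on an S4-frame, so not valid in S4, nor in K, T (the same frame is also a K-frame and a T-frame).
S5-tableau for the negation ¬(◇□(q ∧ ¬p) → □(q ∧ ¬p)):
1. ¬(◇□(q ∧ ¬p) → □(q ∧ ¬p)), u
2. ◇□(q ∧ ¬p), u   [¬→-rule on 1]
3. ¬□(q ∧ ¬p), u   [¬→-rule on 1]
4. □(q ∧ ¬p), v   [◇-rule on 2: fresh world v, uRv]
5. q ∧ ¬p, u   [□-rule on 4 via vRu]
6. q, u   [∧-rule on 5]
7. ¬p, u   [∧-rule on 5]
8. q ∧ ¬p, v   [□-rule on 4 via vRv]
9. q, v   [∧-rule on 8]
10. ¬p, v   [∧-rule on 8]
11. ¬(q ∧ ¬p), w   [¬□-rule on 3: fresh world w, uRw]
12. q ∧ ¬p, w   [□-rule on 4 via vRw]
13. q, w   [∧-rule on 12]
14. ¬p, w   [∧-rule on 12]
15. p, w   [¬∧-rule on 11 (branches; this branch)]
Accessibility: uRu, uRv, uRw, vRu, vRv, vRw, wRu, wRv, wRw
Branch closes: p and ¬p both at w.
Every branch closes (one shown): valid in S5.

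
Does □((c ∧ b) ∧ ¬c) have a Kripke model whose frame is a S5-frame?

Unsatisfiable

1. □((c ∧ b) ∧ ¬c), u
2. (c ∧ b) ∧ ¬c, u   [□-rule on 1 via uRu]
3. c ∧ b, u   [∧-rule on 2]
4. ¬c, u   [∧-rule on 2]
5. c, u   [∧-rule on 3]
6. b, u   [∧-rule on 3]
Accessibility: uRu
Branch closes: c and ¬c both at u.
Every branch closes; the branch above is one of them.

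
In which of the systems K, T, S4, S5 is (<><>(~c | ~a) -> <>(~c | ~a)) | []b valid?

T-tableau for the negation ~((<><>(~c | ~a) -> <>(~c | ~a)) | []b):
1. ~((<><>(~c | ~a) -> <>(~c | ~a)) | []b), u
2. ~(<><>(~c | ~a) -> <>(~c | ~a)), u
3. ~[]b, u
4. <><>(~c | ~a), u
5. ~<>(~c | ~a), u
6. ~(~c | ~a), u
7. c, u
8. a, u
9. ~b, v
10. ~(~c | ~a), v
11. c, v
12. a, v
13. <>(~c | ~a), w
14. ~(~c | ~a), w
15. c, w
16. a, w
17. ~c | ~a, x
18. ~a, x
Accessibility: uRu, uRv, uRw, vRv, wRw, wRx, xRx
Complete open branch: countermodel on a T-frame, so not valid in T, nor in K (the same frame is also a K-frame).
S4-tableau for the negation ~((<><>(~c | ~a) -> <>(~c | ~a)) | []b):
1. ~((<><>(~c | ~a) -> <>(~c | ~a)) | []b), u
2. ~(<><>(~c | ~a) -> <>(~c | ~a)), u
3. ~[]b, u
4. <><>(~c | ~a), u
5. ~<>(~c | ~a), u
6. ~(~c | ~a), u
7. c, u
8. a, u
9. ~b, v
10. ~(~c | ~a), v
11. c, v
12. a, v
13. <>(~c | ~a), w
14. ~(~c | ~a), w
15. c, w
16. a, w
17. ~c | ~a, x
18. ~(~c | ~a), x
19. c, x
20. a, x
21. ~a, x
Accessibility: uRu, uRv, uRw, uRx, vRv, wRw, wRx, xRx
Branch closes: a and ~a both at x.
Every branch closes (one shown): valid in S4, hence also in S5 (every theorem of S4 is a theorem of S5).

S4, S5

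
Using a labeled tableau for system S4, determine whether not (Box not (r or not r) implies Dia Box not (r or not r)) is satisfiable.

No, unsatisfiable

1. not (Box not (r or not r) implies Dia Box not (r or not r)), 0
2. Box not (r or not r), 0   [neg-implies-rule on 1]
3. not Dia Box not (r or not r), 0   [neg-implies-rule on 1]
4. not (r or not r), 0   [Box-rule on 2 via 0R0]
5. not r, 0   [neg-or-rule on 4]
6. r, 0   [neg-or-rule on 4]
Accessibility: 0R0
Branch closes: r and not r both at 0.
All branches of the tableau close; one closing branch shown above.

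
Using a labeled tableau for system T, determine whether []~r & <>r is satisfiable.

1. []~r & <>r, u
2. []~r, u   [&-rule on 1]
3. <>r, u   [&-rule on 1]
4. ~r, u   [[]-rule on 2 via uRu]
5. r, v   [<>-rule on 3: fresh world v, uRv]
6. ~r, v   [[]-rule on 2 via uRv]
Accessibility: uRu, uRv, vRv
Branch closes: r and ~r both at v.
Every branch closes; the branch above is one of them.

No, unsatisfiable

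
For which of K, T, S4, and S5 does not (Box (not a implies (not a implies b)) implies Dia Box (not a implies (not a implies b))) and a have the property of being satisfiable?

K

T-tableau for the formula:
1. not (Box (not a implies (not a implies b)) implies Dia Box (not a implies (not a implies b))) and a, u
2. not (Box (not a implies (not a implies b)) implies Dia Box (not a implies (not a implies b))), u
3. a, u
4. Box (not a implies (not a implies b)), u
5. not Dia Box (not a implies (not a implies b)), u
6. not a implies (not a implies b), u
7. not Box (not a implies (not a implies b)), u
8. not a implies b, u
9. b, u
10. not (not a implies (not a implies b)), v
11. not a, v
12. not (not a implies b), v
13. not b, v
14. not a implies (not a implies b), v
15. not Box (not a implies (not a implies b)), v
16. not a implies b, v
17. b, v
Accessibility: uRu, uRv, vRv
Branch closes: b and not b both at v.
Every branch closes (one shown): unsatisfiable in T, hence also in S4, S5 (every S4/S5-frame is a T-frame).
K-tableau for the formula:
1. not (Box (not a implies (not a implies b)) implies Dia Box (not a implies (not a implies b))) and a, u
2. not (Box (not a implies (not a implies b)) implies Dia Box (not a implies (not a implies b))), u
3. a, u
4. Box (not a implies (not a implies b)), u
5. not Dia Box (not a implies (not a implies b)), u
Complete open branch: satisfiable in K.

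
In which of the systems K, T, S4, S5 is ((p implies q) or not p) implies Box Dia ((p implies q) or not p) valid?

S5

S5-tableau for the negation not (((p implies q) or not p) implies Box Dia ((p implies q) or not p)):
1. not (((p implies q) or not p) implies Box Dia ((p implies q) or not p)), u
2. (p implies q) or not p, u   [neg-implies-rule on 1]
3. not Box Dia ((p implies q) or not p), u   [neg-implies-rule on 1]
4. p implies q, u   [or-rule on 2 (branches; this branch)]
5. q, u   [implies-rule on 4 (branches; this branch)]
6. not Dia ((p implies q) or not p), v   [neg-Box-rule on 3: fresh world v, uRv]
7. not ((p implies q) or not p), u   [neg-Dia-rule on 6 via vRu]
8. not (p implies q), u   [neg-or-rule on 7]
9. p, u   [neg-or-rule on 7]
10. not q, u   [neg-implies-rule on 8]
Accessibility: uRu, uRv, vRu, vRv
Branch closes: q and not q both at u.
Every branch closes (one shown): valid in S5.
S4-tableau for the negation not (((p implies q) or not p) implies Box Dia ((p implies q) or not p)):
1. not (((p implies q) or not p) implies Box Dia ((p implies q) or not p)), u
2. (p implies q) or not p, u   [neg-implies-rule on 1]
3. not Box Dia ((p implies q) or not p), u   [neg-implies-rule on 1]
4. not p, u   [or-rule on 2 (branches; this branch)]
5. not Dia ((p implies q) or not p), v   [neg-Box-rule on 3: fresh world v, uRv]
6. not ((p implies q) or not p), v   [neg-Dia-rule on 5 via vRv]
7. not (p implies q), v   [neg-or-rule on 6]
8. p, v   [neg-or-rule on 6]
9. not q, v   [neg-implies-rule on 7]
Accessibility: uRu, uRv, vRv
Complete open branch: countermodel on an S4-frame, so not valid in S4, nor in K, T (the same frame is also a K-frame and a T-frame).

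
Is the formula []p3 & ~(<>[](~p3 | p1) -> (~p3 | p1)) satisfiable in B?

1. []p3 & ~(<>[](~p3 | p1) -> (~p3 | p1)), w0
2. []p3, w0
3. ~(<>[](~p3 | p1) -> (~p3 | p1)), w0
4. <>[](~p3 | p1), w0
5. ~(~p3 | p1), w0
6. p3, w0
7. ~p1, w0
8. [](~p3 | p1), w1
9. p3, w1
10. ~p3 | p1, w0
11. ~p3 | p1, w1
12. p1, w0
Accessibility: w0Rw0, w0Rw1, w1Rw0, w1Rw1
Branch closes: p1 and ~p1 both at w0.
(One branch shown.) All branches close.

Unsatisfiable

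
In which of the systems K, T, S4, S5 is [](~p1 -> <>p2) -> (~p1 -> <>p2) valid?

K-tableau for the negation ~([](~p1 -> <>p2) -> (~p1 -> <>p2)):
1. ~([](~p1 -> <>p2) -> (~p1 -> <>p2)), 0
2. [](~p1 -> <>p2), 0
3. ~(~p1 -> <>p2), 0
4. ~p1, 0
5. ~<>p2, 0
Complete open branch: countermodel on a K-frame, so not valid in K.
T-tableau for the negation ~([](~p1 -> <>p2) -> (~p1 -> <>p2)):
1. ~([](~p1 -> <>p2) -> (~p1 -> <>p2)), 0
2. [](~p1 -> <>p2), 0
3. ~(~p1 -> <>p2), 0
4. ~p1, 0
5. ~<>p2, 0
6. ~p1 -> <>p2, 0
7. ~p2, 0
8. <>p2, 0
9. p2, 1
10. ~p1 -> <>p2, 1
11. ~p2, 1
Accessibility: 0R0, 0R1, 1R1
Branch closes: p2 and ~p2 both at 1.
Every branch closes (one shown): valid in T, hence also in S4, S5 (every theorem of T is a theorem of S4 and S5).

T, S4, S5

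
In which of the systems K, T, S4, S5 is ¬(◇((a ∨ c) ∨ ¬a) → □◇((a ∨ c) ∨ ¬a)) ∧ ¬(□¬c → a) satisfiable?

K

K-tableau for the formula:
1. ¬(◇((a ∨ c) ∨ ¬a) → □◇((a ∨ c) ∨ ¬a)) ∧ ¬(□¬c → a), w0
2. ¬(◇((a ∨ c) ∨ ¬a) → □◇((a ∨ c) ∨ ¬a)), w0   [∧-rule on 1]
3. ¬(□¬c → a), w0   [∧-rule on 1]
4. ◇((a ∨ c) ∨ ¬a), w0   [¬→-rule on 2]
5. ¬□◇((a ∨ c) ∨ ¬a), w0   [¬→-rule on 2]
6. □¬c, w0   [¬→-rule on 3]
7. ¬a, w0   [¬→-rule on 3]
8. (a ∨ c) ∨ ¬a, w1   [◇-rule on 4: fresh world w1, w0Rw1]
9. ¬c, w1   [□-rule on 6 via w0Rw1]
10. ¬a, w1   [∨-rule on 8 (branches; this branch)]
11. ¬◇((a ∨ c) ∨ ¬a), w2   [¬□-rule on 5: fresh world w2, w0Rw2]
12. ¬c, w2   [□-rule on 6 via w0Rw2]
Accessibility: w0Rw1, w0Rw2
Complete open branch: satisfiable in K.
T-tableau for the formula:
1. ¬(◇((a ∨ c) ∨ ¬a) → □◇((a ∨ c) ∨ ¬a)) ∧ ¬(□¬c → a), w0
2. ¬(◇((a ∨ c) ∨ ¬a) → □◇((a ∨ c) ∨ ¬a)), w0   [∧-rule on 1]
3. ¬(□¬c → a), w0   [∧-rule on 1]
4. ◇((a ∨ c) ∨ ¬a), w0   [¬→-rule on 2]
5. ¬□◇((a ∨ c) ∨ ¬a), w0   [¬→-rule on 2]
6. □¬c, w0   [¬→-rule on 3]
7. ¬a, w0   [¬→-rule on 3]
8. ¬c, w0   [□-rule on 6 via w0Rw0]
9. (a ∨ c) ∨ ¬a, w1   [◇-rule on 4: fresh world w1, w0Rw1]
10. ¬c, w1   [□-rule on 6 via w0Rw1]
11. a ∨ c, w1   [∨-rule on 9 (branches; this branch)]
12. a, w1   [∨-rule on 11 (branches; this branch)]
13. ¬◇((a ∨ c) ∨ ¬a), w2   [¬□-rule on 5: fresh world w2, w0Rw2]
14. ¬c, w2   [□-rule on 6 via w0Rw2]
15. ¬((a ∨ c) ∨ ¬a), w2   [¬◇-rule on 13 via w2Rw2]
16. ¬(a ∨ c), w2   [¬∨-rule on 15]
17. a, w2   [¬∨-rule on 15]
18. ¬a, w2   [¬∨-rule on 16]
Accessibility: w0Rw0, w0Rw1, w0Rw2, w1Rw1, w2Rw2
Branch closes: a and ¬a both at w2.
Every branch closes (one shown): unsatisfiable in T, hence also in S4, S5 (every S4/S5-frame is a T-frame).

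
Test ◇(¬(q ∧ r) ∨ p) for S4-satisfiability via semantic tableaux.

1. ◇(¬(q ∧ r) ∨ p), w0
2. ¬(q ∧ r) ∨ p, w1   [◇-rule on 1: fresh world w1, w0Rw1]
3. p, w1   [∨-rule on 2 (branches; this branch)]
Accessibility: w0Rw0, w0Rw1, w1Rw1

Satisfiable (open branch found)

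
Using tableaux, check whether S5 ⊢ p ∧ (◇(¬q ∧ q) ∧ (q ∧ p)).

Tableau for the negation ¬(p ∧ (◇(¬q ∧ q) ∧ (q ∧ p))):
1. ¬(p ∧ (◇(¬q ∧ q) ∧ (q ∧ p))), u
2. ¬(◇(¬q ∧ q) ∧ (q ∧ p)), u   [¬∧-rule on 1 (branches; this branch)]
3. ¬(q ∧ p), u   [¬∧-rule on 2 (branches; this branch)]
4. ¬p, u   [¬∧-rule on 3 (branches; this branch)]
Accessibility: uRu
The negation has an open branch (countermodel exists).

Invalid (countermodel exists)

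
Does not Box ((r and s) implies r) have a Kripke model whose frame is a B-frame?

Unsatisfiable (every branch closes)

1. not Box ((r and s) implies r), u
2. not ((r and s) implies r), v
3. r and s, v
4. not r, v
5. r, v
6. s, v
Accessibility: uRu, uRv, vRu, vRv
Branch closes: r and not r both at v.
Every branch closes; the branch above is one of them.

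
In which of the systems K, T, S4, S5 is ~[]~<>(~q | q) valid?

T-tableau for the negation []~<>(~q | q):
1. []~<>(~q | q), w0
2. ~<>(~q | q), w0
3. ~(~q | q), w0
4. q, w0
5. ~q, w0
Accessibility: w0Rw0
Branch closes: q and ~q both at w0.
Every branch closes (one shown): valid in T, hence also in S4, S5 (every theorem of T is a theorem of S4 and S5).
K-tableau for the negation []~<>(~q | q):
1. []~<>(~q | q), w0
Complete open branch: countermodel on a K-frame, so not valid in K.

T, S4, S5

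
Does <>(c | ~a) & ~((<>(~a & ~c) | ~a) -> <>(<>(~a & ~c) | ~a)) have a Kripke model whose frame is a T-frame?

1. <>(c | ~a) & ~((<>(~a & ~c) | ~a) -> <>(<>(~a & ~c) | ~a)), w0
2. <>(c | ~a), w0
3. ~((<>(~a & ~c) | ~a) -> <>(<>(~a & ~c) | ~a)), w0
4. <>(~a & ~c) | ~a, w0
5. ~<>(<>(~a & ~c) | ~a), w0
6. ~(<>(~a & ~c) | ~a), w0
7. ~<>(~a & ~c), w0
8. a, w0
9. ~(~a & ~c), w0
10. <>(~a & ~c), w0
11. c, w0
12. c | ~a, w1
13. ~(<>(~a & ~c) | ~a), w1
14. ~<>(~a & ~c), w1
15. a, w1
16. ~(~a & ~c), w1
17. c, w1
18. ~a & ~c, w2
19. ~a, w2
20. ~c, w2
21. ~(<>(~a & ~c) | ~a), w2
22. ~<>(~a & ~c), w2
23. a, w2
Accessibility: w0Rw0, w0Rw1, w0Rw2, w1Rw1, w2Rw2
Branch closes: a and ~a both at w2.
(One branch shown.) All branches close.

Unsatisfiable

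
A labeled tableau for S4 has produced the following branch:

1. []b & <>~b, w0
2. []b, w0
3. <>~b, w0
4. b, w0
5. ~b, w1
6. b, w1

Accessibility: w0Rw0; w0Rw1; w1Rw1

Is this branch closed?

Both b and ~b appear at w1.

Yes, closed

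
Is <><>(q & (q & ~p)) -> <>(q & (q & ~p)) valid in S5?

Valid in S5

Tableau for the negation ~(<><>(q & (q & ~p)) -> <>(q & (q & ~p))):
1. ~(<><>(q & (q & ~p)) -> <>(q & (q & ~p))), w0
2. <><>(q & (q & ~p)), w0   [~->-rule on 1]
3. ~<>(q & (q & ~p)), w0   [~->-rule on 1]
4. ~(q & (q & ~p)), w0   [~<>-rule on 3 via w0Rw0]
5. ~(q & ~p), w0   [~&-rule on 4 (branches; this branch)]
6. p, w0   [~&-rule on 5 (branches; this branch)]
7. <>(q & (q & ~p)), w1   [<>-rule on 2: fresh world w1, w0Rw1]
8. ~(q & (q & ~p)), w1   [~<>-rule on 3 via w0Rw1]
9. ~(q & ~p), w1   [~&-rule on 8 (branches; this branch)]
10. p, w1   [~&-rule on 9 (branches; this branch)]
11. q & (q & ~p), w2   [<>-rule on 7: fresh world w2, w1Rw2]
12. q, w2   [&-rule on 11]
13. q & ~p, w2   [&-rule on 11]
14. ~p, w2   [&-rule on 13]
15. ~(q & (q & ~p)), w2   [~<>-rule on 3 via w0Rw2]
16. ~(q & ~p), w2   [~&-rule on 15 (branches; this branch)]
17. p, w2   [~&-rule on 16 (branches; this branch)]
Accessibility: w0Rw0, w0Rw1, w0Rw2, w1Rw0, w1Rw1, w1Rw2, w2Rw0, w2Rw1, w2Rw2
Branch closes: p and ~p both at w2.
Every branch of the negation's tableau closes; the branch above is one of them.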